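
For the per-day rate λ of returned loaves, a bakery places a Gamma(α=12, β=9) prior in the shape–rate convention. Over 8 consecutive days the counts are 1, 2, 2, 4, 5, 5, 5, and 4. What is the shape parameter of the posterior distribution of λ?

Total count: 1 + 2 + 2 + 4 + 5 + 5 + 5 + 4 = 28.
Total exposure: 8 days.
Gamma(α, β) with Poisson data over total exposure Σt gives posterior Gamma(α+Σx, β+Σt) = Gamma(40, 17).

40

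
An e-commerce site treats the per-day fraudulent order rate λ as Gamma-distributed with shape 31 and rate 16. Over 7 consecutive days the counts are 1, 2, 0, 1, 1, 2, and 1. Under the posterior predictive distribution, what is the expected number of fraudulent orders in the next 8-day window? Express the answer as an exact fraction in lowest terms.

Total count: 1 + 2 + 0 + 1 + 1 + 2 + 1 = 8.
Total exposure: 7 days.
Gamma(α, β) with Poisson data over total exposure Σt gives posterior Gamma(α+Σx, β+Σt) = Gamma(39, 23).
Predictive mean over an 8-day window = T·E[λ|data] = 8·39/23 = 312/23.

312/23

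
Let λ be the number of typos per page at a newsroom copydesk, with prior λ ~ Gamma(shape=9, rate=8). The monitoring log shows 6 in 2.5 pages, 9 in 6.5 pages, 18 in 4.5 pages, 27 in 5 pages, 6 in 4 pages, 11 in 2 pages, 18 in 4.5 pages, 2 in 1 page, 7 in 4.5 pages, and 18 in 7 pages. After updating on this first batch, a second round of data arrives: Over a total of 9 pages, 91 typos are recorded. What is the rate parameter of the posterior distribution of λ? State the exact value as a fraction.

Total count: 6 + 9 + 18 + 27 + 6 + 11 + 18 + 2 + 7 + 18 = 122.
Total exposure: 2.5 + 6.5 + 4.5 + 5 + 4 + 2 + 4.5 + 1 + 4.5 + 7 = 41.5 pages.
After the first batch: Gamma(9 + 122, 8 + 41.5) = Gamma(131, 99/2).
Total count 91 over total exposure 9 pages.
After the second batch: Gamma(131 + 91, 99/2 + 9) = Gamma(222, 117/2).

117/2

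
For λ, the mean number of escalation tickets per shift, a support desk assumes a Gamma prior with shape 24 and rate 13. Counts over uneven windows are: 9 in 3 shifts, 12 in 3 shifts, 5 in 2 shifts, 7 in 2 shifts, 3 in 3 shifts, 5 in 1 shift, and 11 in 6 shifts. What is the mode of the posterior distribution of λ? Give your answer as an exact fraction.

Total count: 9 + 12 + 5 + 7 + 3 + 5 + 11 = 52.
Total exposure: 3 + 3 + 2 + 2 + 3 + 1 + 6 = 20 shifts.
Posterior: α' = 24 + 52 = 76, β' = 13 + 20 = 33.
Posterior mode = (α'−1)/β' = 75/33 = 25/11.

25/11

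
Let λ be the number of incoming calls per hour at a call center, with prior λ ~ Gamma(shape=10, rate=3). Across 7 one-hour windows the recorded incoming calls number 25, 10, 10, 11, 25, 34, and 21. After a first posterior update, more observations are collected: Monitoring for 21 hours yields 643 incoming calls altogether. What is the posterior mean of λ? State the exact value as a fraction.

789/31

Total count: 25 + 10 + 10 + 11 + 25 + 34 + 21 = 136.
Total exposure: 7 hours.
After the first batch: Gamma(10 + 136, 3 + 7) = Gamma(146, 10).
Total count 643 over total exposure 21 hours.
After the second batch: Gamma(146 + 643, 10 + 21) = Gamma(789, 31).
Posterior mean = α'/β' = 789/31.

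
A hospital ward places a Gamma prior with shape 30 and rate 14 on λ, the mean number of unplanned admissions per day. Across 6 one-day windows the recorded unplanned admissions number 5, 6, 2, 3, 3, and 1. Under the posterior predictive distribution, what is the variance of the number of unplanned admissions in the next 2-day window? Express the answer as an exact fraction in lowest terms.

11/2

Total count: 5 + 6 + 2 + 3 + 3 + 1 = 20.
Total exposure: 6 days.
Conjugate update: add total count to the shape and total exposure to the rate, giving Gamma(50, 20).
The posterior predictive for a window of length T is Negative Binomial with variance T·α'·(β'+T)/β'² = 2·50·22/400 = 11/2.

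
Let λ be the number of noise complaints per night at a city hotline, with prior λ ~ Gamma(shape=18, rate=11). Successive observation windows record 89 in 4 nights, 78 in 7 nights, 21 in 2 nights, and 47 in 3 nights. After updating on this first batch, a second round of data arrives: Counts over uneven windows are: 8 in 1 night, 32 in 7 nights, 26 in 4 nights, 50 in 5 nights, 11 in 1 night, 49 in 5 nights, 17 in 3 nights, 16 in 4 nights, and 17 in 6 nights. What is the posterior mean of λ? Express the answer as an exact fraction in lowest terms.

Total count: 89 + 78 + 21 + 47 = 235.
Total exposure: 4 + 7 + 2 + 3 = 16 nights.
After the first batch: Gamma(18 + 235, 11 + 16) = Gamma(253, 27).
Total count: 8 + 32 + 26 + 50 + 11 + 49 + 17 + 16 + 17 = 226.
Total exposure: 1 + 7 + 4 + 5 + 1 + 5 + 3 + 4 + 6 = 36 nights.
After the second batch: Gamma(253 + 226, 27 + 36) = Gamma(479, 63).
Posterior mean = α'/β' = 479/63.

479/63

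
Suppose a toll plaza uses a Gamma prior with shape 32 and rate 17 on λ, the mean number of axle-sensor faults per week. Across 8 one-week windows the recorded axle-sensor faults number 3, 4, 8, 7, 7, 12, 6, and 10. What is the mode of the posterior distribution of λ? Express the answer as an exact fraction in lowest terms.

88/25

Total count: 3 + 4 + 8 + 7 + 7 + 12 + 6 + 10 = 57.
Total exposure: 8 weeks.
Conjugate update: add total count to the shape and total exposure to the rate, giving Gamma(89, 25).
Posterior mode = (α'−1)/β' = 88/25.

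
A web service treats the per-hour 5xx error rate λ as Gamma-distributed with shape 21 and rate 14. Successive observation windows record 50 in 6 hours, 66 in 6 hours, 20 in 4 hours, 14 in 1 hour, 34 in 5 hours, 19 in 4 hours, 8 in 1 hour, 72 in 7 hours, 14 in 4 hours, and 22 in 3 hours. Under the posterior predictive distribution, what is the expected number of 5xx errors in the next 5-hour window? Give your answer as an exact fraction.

340/11

Total count: 50 + 66 + 20 + 14 + 34 + 19 + 8 + 72 + 14 + 22 = 319.
Total exposure: 6 + 6 + 4 + 1 + 5 + 4 + 1 + 7 + 4 + 3 = 41 hours.
Posterior: α' = 21 + 319 = 340, β' = 14 + 41 = 55.
Predictive mean over a 5-hour window = T·E[λ|data] = 5·340/55 = 340/11.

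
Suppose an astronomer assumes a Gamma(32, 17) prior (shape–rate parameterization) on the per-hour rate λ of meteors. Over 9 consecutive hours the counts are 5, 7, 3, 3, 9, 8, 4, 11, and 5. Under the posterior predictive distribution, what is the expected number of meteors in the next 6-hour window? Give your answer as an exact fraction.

Total count: 5 + 7 + 3 + 3 + 9 + 8 + 4 + 11 + 5 = 55.
Total exposure: 9 hours.
Posterior: α' = 32 + 55 = 87, β' = 17 + 9 = 26.
Predictive mean over a 6-hour window = T·E[λ|data] = 6·87/26 = 261/13.

261/13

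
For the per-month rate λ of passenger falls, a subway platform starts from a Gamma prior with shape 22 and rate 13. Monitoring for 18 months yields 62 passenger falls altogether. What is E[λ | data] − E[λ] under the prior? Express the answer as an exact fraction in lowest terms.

Total count 62 over total exposure 18 months.
By Gamma–Poisson conjugacy, the posterior is Gamma(α + Σx, β + Σt) = Gamma(22 + 62, 13 + 18) = Gamma(84, 31).
Posterior mean = 84/31 = 84/31; prior mean = 22/13 = 22/13. Difference = 84/31 − 22/13 = 410/403.

410/403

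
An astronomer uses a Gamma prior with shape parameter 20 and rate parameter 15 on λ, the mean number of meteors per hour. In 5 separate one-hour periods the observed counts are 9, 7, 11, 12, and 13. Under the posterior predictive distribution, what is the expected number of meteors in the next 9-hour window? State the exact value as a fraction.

162/5

Total count: 9 + 7 + 11 + 12 + 13 = 52.
Total exposure: 5 hours.
The Gamma prior is conjugate for the Poisson rate, so λ | data ~ Gamma(20+52, 15+5) = Gamma(72, 20).
Predictive mean over a 9-hour window = T·E[λ|data] = 9·72/20 = 162/5.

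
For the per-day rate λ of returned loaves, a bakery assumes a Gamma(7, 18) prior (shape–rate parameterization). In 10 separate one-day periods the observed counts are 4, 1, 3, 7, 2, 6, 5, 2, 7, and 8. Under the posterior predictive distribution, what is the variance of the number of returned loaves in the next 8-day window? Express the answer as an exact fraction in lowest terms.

Total count: 4 + 1 + 3 + 7 + 2 + 6 + 5 + 2 + 7 + 8 = 45.
Total exposure: 10 days.
The Gamma prior is conjugate for the Poisson rate, so λ | data ~ Gamma(7+45, 18+10) = Gamma(52, 28).
The posterior predictive for a window of length T is Negative Binomial with variance T·α'·(β'+T)/β'² = 8·52·36/784 = 936/49.

936/49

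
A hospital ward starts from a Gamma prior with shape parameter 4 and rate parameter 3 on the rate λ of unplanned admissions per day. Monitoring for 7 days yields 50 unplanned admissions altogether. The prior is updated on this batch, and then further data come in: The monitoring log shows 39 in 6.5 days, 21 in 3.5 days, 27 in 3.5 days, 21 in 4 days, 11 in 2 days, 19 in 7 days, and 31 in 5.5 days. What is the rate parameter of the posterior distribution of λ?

42

Total count 50 over total exposure 7 days.
After the first batch: Gamma(4 + 50, 3 + 7) = Gamma(54, 10).
Total count: 39 + 21 + 27 + 21 + 11 + 19 + 31 = 169.
Total exposure: 6.5 + 3.5 + 3.5 + 4 + 2 + 7 + 5.5 = 32 days.
After the second batch: Gamma(54 + 169, 10 + 32) = Gamma(223, 42).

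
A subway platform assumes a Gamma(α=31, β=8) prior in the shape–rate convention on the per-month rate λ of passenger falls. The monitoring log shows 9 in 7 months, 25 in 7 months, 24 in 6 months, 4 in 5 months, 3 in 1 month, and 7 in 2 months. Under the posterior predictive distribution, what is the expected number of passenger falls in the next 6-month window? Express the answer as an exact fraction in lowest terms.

Total count: 9 + 25 + 24 + 4 + 3 + 7 = 72.
Total exposure: 7 + 7 + 6 + 5 + 1 + 2 = 28 months.
Posterior: α' = 31 + 72 = 103, β' = 8 + 28 = 36.
Predictive mean over a 6-month window = T·E[λ|data] = 6·103/36 = 103/6.

103/6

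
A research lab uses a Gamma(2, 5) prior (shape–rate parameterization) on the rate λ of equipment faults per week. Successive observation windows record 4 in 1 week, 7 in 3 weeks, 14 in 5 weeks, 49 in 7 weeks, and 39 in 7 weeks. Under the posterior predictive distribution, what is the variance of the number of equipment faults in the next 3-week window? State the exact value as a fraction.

10695/784

Total count: 4 + 7 + 14 + 49 + 39 = 113.
Total exposure: 1 + 3 + 5 + 7 + 7 = 23 weeks.
By Gamma–Poisson conjugacy, the posterior is Gamma(α + Σx, β + Σt) = Gamma(2 + 113, 5 + 23) = Gamma(115, 28).
The posterior predictive for a window of length T is Negative Binomial with variance T·α'·(β'+T)/β'² = 3·115·31/784 = 10695/784.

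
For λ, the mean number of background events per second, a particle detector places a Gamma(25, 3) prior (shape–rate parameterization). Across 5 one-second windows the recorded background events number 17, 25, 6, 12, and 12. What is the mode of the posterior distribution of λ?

Total count: 17 + 25 + 6 + 12 + 12 = 72.
Total exposure: 5 seconds.
Conjugate update: add total count to the shape and total exposure to the rate, giving Gamma(97, 8).
Posterior mode = (α'−1)/β' = 96/8 = 12.

12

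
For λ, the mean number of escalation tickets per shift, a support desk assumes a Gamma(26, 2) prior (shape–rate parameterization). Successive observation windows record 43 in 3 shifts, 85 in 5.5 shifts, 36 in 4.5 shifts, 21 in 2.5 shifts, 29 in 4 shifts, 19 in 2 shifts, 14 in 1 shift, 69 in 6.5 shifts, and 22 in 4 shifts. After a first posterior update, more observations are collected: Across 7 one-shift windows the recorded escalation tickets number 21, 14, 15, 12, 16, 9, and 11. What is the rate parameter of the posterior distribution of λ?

42

Total count: 43 + 85 + 36 + 21 + 29 + 19 + 14 + 69 + 22 = 338.
Total exposure: 3 + 5.5 + 4.5 + 2.5 + 4 + 2 + 1 + 6.5 + 4 = 33 shifts.
After the first batch: Gamma(26 + 338, 2 + 33) = Gamma(364, 35).
Total count: 21 + 14 + 15 + 12 + 16 + 9 + 11 = 98.
Total exposure: 7 shifts.
After the second batch: Gamma(364 + 98, 35 + 7) = Gamma(462, 42).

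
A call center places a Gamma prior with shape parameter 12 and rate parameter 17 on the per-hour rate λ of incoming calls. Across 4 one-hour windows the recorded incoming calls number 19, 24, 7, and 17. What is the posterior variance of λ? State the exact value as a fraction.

79/441

Total count: 19 + 24 + 7 + 17 = 67.
Total exposure: 4 hours.
The Gamma prior is conjugate for the Poisson rate, so λ | data ~ Gamma(12+67, 17+4) = Gamma(79, 21).
Posterior variance = α'/β'² = 79/441.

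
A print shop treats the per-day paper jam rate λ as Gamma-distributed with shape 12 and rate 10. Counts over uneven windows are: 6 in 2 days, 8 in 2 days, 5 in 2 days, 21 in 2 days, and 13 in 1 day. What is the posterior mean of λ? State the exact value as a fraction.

65/19

Total count: 6 + 8 + 5 + 21 + 13 = 53.
Total exposure: 2 + 2 + 2 + 2 + 1 = 9 days.
The Gamma prior is conjugate for the Poisson rate, so λ | data ~ Gamma(12+53, 10+9) = Gamma(65, 19).
Posterior mean = α'/β' = 65/19.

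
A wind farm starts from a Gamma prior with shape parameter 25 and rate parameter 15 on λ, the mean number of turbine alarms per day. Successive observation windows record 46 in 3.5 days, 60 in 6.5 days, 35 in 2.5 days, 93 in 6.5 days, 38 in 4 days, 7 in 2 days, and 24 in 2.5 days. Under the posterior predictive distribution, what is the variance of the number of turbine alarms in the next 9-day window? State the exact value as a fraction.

608112/7225

Total count: 46 + 60 + 35 + 93 + 38 + 7 + 24 = 303.
Total exposure: 3.5 + 6.5 + 2.5 + 6.5 + 4 + 2 + 2.5 = 27.5 days.
Conjugate update: add total count to the shape and total exposure to the rate, giving Gamma(328, 85/2).
The posterior predictive for a window of length T is Negative Binomial with variance T·α'·(β'+T)/β'² = 9·328·(103/2)/(7225/4) = 608112/7225.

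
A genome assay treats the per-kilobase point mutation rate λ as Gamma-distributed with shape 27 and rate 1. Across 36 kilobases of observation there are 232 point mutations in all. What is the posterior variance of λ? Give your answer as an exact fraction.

Total count 232 over total exposure 36 kilobases.
Gamma(α, β) with Poisson data over total exposure Σt gives posterior Gamma(α+Σx, β+Σt) = Gamma(259, 37).
Posterior variance = α'/β'² = 259/1369 = 7/37.

7/37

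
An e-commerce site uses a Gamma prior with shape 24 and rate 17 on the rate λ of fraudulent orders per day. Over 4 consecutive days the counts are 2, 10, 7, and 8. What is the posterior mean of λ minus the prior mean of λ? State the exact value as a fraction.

121/119

Total count: 2 + 10 + 7 + 8 = 27.
Total exposure: 4 days.
Conjugate update: add total count to the shape and total exposure to the rate, giving Gamma(51, 21).
Posterior mean = 51/21 = 17/7; prior mean = 24/17 = 24/17. Difference = 17/7 − 24/17 = 121/119.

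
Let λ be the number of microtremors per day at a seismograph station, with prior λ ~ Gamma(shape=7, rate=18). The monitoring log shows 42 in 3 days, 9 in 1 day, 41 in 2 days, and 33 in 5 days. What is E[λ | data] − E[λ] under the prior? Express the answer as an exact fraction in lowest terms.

2173/522

Total count: 42 + 9 + 41 + 33 = 125.
Total exposure: 3 + 1 + 2 + 5 = 11 days.
Conjugate update: add total count to the shape and total exposure to the rate, giving Gamma(132, 29).
Posterior mean = 132/29 = 132/29; prior mean = 7/18 = 7/18. Difference = 132/29 − 7/18 = 2173/522.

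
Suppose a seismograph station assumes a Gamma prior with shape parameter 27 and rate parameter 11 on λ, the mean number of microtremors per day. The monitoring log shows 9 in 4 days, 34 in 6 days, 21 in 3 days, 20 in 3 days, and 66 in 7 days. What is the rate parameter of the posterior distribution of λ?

34

Total count: 9 + 34 + 21 + 20 + 66 = 150.
Total exposure: 4 + 6 + 3 + 3 + 7 = 23 days.
Gamma(α, β) with Poisson data over total exposure Σt gives posterior Gamma(α+Σx, β+Σt) = Gamma(177, 34).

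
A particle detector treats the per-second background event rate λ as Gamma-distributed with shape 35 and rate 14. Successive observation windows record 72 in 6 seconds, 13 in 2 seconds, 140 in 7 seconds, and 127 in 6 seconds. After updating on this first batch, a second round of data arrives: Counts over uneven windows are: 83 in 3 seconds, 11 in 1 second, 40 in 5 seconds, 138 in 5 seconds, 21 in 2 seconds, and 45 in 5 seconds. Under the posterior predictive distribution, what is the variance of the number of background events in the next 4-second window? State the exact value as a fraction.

10875/196

Total count: 72 + 13 + 140 + 127 = 352.
Total exposure: 6 + 2 + 7 + 6 = 21 seconds.
After the first batch: Gamma(35 + 352, 14 + 21) = Gamma(387, 35).
Total count: 83 + 11 + 40 + 138 + 21 + 45 = 338.
Total exposure: 3 + 1 + 5 + 5 + 2 + 5 = 21 seconds.
After the second batch: Gamma(387 + 338, 35 + 21) = Gamma(725, 56).
The posterior predictive for a window of length T is Negative Binomial with variance T·α'·(β'+T)/β'² = 4·725·60/3136 = 10875/196.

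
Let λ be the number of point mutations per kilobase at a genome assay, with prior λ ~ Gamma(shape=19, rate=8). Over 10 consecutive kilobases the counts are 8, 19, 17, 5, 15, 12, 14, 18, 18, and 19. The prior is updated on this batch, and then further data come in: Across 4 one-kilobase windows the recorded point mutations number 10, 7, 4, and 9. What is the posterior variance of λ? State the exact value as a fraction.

Total count: 8 + 19 + 17 + 5 + 15 + 12 + 14 + 18 + 18 + 19 = 145.
Total exposure: 10 kilobases.
After the first batch: Gamma(19 + 145, 8 + 10) = Gamma(164, 18).
Total count: 10 + 7 + 4 + 9 = 30.
Total exposure: 4 kilobases.
After the second batch: Gamma(164 + 30, 18 + 4) = Gamma(194, 22).
Posterior variance = α'/β'² = 194/484 = 97/242.

97/242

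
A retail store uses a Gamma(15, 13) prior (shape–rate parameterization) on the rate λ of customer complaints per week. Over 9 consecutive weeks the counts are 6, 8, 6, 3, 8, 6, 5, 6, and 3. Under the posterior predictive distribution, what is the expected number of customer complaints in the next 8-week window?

24

Total count: 6 + 8 + 6 + 3 + 8 + 6 + 5 + 6 + 3 = 51.
Total exposure: 9 weeks.
By Gamma–Poisson conjugacy, the posterior is Gamma(α + Σx, β + Σt) = Gamma(15 + 51, 13 + 9) = Gamma(66, 22).
Predictive mean over an 8-week window = T·E[λ|data] = 8·66/22 = 24.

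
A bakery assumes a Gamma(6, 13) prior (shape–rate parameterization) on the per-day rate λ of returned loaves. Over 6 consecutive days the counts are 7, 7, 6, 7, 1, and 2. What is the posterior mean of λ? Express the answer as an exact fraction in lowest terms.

Total count: 7 + 7 + 6 + 7 + 1 + 2 = 30.
Total exposure: 6 days.
By Gamma–Poisson conjugacy, the posterior is Gamma(α + Σx, β + Σt) = Gamma(6 + 30, 13 + 6) = Gamma(36, 19).
Posterior mean = α'/β' = 36/19.

36/19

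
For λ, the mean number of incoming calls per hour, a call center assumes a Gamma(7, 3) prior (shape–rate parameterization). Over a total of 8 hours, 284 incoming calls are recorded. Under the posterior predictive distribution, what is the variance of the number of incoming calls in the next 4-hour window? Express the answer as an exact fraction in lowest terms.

Total count 284 over total exposure 8 hours.
The Gamma prior is conjugate for the Poisson rate, so λ | data ~ Gamma(7+284, 3+8) = Gamma(291, 11).
The posterior predictive for a window of length T is Negative Binomial with variance T·α'·(β'+T)/β'² = 4·291·15/121 = 17460/121.

17460/121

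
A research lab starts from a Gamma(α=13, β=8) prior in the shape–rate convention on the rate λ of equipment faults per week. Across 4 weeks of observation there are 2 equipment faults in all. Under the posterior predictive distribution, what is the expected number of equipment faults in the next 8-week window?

10

Total count 2 over total exposure 4 weeks.
Posterior: α' = 13 + 2 = 15, β' = 8 + 4 = 12.
Predictive mean over an 8-week window = T·E[λ|data] = 8·15/12 = 10.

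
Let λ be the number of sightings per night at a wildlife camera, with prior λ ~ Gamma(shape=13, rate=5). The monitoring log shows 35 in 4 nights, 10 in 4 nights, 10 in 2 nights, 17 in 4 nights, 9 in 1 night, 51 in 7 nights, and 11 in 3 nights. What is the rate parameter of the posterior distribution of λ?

Total count: 35 + 10 + 10 + 17 + 9 + 51 + 11 = 143.
Total exposure: 4 + 4 + 2 + 4 + 1 + 7 + 3 = 25 nights.
Posterior: α' = 13 + 143 = 156, β' = 5 + 25 = 30.

30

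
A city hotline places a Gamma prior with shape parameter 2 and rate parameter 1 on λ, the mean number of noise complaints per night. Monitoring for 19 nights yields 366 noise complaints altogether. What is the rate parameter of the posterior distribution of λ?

20

Total count 366 over total exposure 19 nights.
Conjugate update: add total count to the shape and total exposure to the rate, giving Gamma(368, 20).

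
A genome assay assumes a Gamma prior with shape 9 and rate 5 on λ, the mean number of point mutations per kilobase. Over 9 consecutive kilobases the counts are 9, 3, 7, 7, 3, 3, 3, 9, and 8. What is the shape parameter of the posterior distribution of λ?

Total count: 9 + 3 + 7 + 7 + 3 + 3 + 3 + 9 + 8 = 52.
Total exposure: 9 kilobases.
Posterior: α' = 9 + 52 = 61, β' = 5 + 9 = 14.

61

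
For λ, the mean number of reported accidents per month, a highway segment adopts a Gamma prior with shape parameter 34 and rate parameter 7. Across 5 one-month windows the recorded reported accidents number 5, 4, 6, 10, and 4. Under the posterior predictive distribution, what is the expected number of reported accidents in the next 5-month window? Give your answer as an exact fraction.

Total count: 5 + 4 + 6 + 10 + 4 = 29.
Total exposure: 5 months.
Posterior: α' = 34 + 29 = 63, β' = 7 + 5 = 12.
Predictive mean over a 5-month window = T·E[λ|data] = 5·63/12 = 105/4.

105/4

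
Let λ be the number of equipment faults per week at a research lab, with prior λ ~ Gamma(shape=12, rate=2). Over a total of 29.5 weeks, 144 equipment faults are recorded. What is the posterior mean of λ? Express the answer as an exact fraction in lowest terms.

Total count 144 over total exposure 29.5 weeks.
By Gamma–Poisson conjugacy, the posterior is Gamma(α + Σx, β + Σt) = Gamma(12 + 144, 2 + 29.5) = Gamma(156, 63/2).
Posterior mean = α'/β' = 156/(63/2) = 104/21.

104/21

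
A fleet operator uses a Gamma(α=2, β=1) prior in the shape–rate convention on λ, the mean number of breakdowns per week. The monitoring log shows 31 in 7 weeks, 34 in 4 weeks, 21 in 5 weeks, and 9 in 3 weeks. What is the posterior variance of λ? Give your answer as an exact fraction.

Total count: 31 + 34 + 21 + 9 = 95.
Total exposure: 7 + 4 + 5 + 3 = 19 weeks.
Conjugate update: add total count to the shape and total exposure to the rate, giving Gamma(97, 20).
Posterior variance = α'/β'² = 97/400.

97/400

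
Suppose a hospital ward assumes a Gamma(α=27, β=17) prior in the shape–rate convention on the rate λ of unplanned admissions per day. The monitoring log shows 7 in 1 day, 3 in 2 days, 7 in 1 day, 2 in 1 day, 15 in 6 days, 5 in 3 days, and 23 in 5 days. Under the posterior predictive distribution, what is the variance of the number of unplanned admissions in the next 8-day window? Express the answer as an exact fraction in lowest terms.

1958/81

Total count: 7 + 3 + 7 + 2 + 15 + 5 + 23 = 62.
Total exposure: 1 + 2 + 1 + 1 + 6 + 3 + 5 = 19 days.
The Gamma prior is conjugate for the Poisson rate, so λ | data ~ Gamma(27+62, 17+19) = Gamma(89, 36).
The posterior predictive for a window of length T is Negative Binomial with variance T·α'·(β'+T)/β'² = 8·89·44/1296 = 1958/81.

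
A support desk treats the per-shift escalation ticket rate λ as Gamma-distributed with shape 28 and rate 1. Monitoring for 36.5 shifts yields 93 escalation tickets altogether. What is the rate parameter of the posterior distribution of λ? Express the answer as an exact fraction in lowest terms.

Total count 93 over total exposure 36.5 shifts.
By Gamma–Poisson conjugacy, the posterior is Gamma(α + Σx, β + Σt) = Gamma(28 + 93, 1 + 36.5) = Gamma(121, 75/2).

75/2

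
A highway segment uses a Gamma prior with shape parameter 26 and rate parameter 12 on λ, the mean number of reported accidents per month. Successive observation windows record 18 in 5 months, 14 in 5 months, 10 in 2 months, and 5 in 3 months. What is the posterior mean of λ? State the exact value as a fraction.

Total count: 18 + 14 + 10 + 5 = 47.
Total exposure: 5 + 5 + 2 + 3 = 15 months.
Conjugate update: add total count to the shape and total exposure to the rate, giving Gamma(73, 27).
Posterior mean = α'/β' = 73/27.

73/27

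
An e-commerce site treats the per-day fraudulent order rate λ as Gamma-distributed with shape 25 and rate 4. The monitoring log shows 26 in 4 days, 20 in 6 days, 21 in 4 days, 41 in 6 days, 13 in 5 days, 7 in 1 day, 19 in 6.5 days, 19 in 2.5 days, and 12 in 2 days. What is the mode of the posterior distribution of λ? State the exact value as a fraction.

Total count: 26 + 20 + 21 + 41 + 13 + 7 + 19 + 19 + 12 = 178.
Total exposure: 4 + 6 + 4 + 6 + 5 + 1 + 6.5 + 2.5 + 2 = 37 days.
The Gamma prior is conjugate for the Poisson rate, so λ | data ~ Gamma(25+178, 4+37) = Gamma(203, 41).
Posterior mode = (α'−1)/β' = 202/41.

202/41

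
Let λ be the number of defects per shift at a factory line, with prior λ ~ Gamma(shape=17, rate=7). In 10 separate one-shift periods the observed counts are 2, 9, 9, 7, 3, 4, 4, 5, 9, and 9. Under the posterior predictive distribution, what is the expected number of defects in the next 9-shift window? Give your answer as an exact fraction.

Total count: 2 + 9 + 9 + 7 + 3 + 4 + 4 + 5 + 9 + 9 = 61.
Total exposure: 10 shifts.
By Gamma–Poisson conjugacy, the posterior is Gamma(α + Σx, β + Σt) = Gamma(17 + 61, 7 + 10) = Gamma(78, 17).
Predictive mean over a 9-shift window = T·E[λ|data] = 9·78/17 = 702/17.

702/17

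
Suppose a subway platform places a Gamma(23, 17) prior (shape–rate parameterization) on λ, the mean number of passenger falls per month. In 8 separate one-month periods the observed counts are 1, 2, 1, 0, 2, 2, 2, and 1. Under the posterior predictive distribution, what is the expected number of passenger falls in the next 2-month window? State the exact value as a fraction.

68/25

Total count: 1 + 2 + 1 + 0 + 2 + 2 + 2 + 1 = 11.
Total exposure: 8 months.
By Gamma–Poisson conjugacy, the posterior is Gamma(α + Σx, β + Σt) = Gamma(23 + 11, 17 + 8) = Gamma(34, 25).
Predictive mean over a 2-month window = T·E[λ|data] = 2·34/25 = 68/25.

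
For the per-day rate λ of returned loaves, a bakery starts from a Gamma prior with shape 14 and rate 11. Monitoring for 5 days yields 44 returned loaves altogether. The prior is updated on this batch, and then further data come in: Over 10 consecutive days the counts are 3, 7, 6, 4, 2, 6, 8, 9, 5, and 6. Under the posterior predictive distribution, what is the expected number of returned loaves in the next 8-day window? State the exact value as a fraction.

Total count 44 over total exposure 5 days.
After the first batch: Gamma(14 + 44, 11 + 5) = Gamma(58, 16).
Total count: 3 + 7 + 6 + 4 + 2 + 6 + 8 + 9 + 5 + 6 = 56.
Total exposure: 10 days.
After the second batch: Gamma(58 + 56, 16 + 10) = Gamma(114, 26).
Predictive mean over an 8-day window = T·E[λ|data] = 8·114/26 = 456/13.

456/13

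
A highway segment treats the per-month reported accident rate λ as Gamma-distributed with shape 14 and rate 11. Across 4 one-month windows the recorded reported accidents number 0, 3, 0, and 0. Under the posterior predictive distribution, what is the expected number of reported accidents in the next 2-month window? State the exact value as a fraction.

34/15

Total count: 0 + 3 + 0 + 0 = 3.
Total exposure: 4 months.
Posterior: α' = 14 + 3 = 17, β' = 11 + 4 = 15.
Predictive mean over a 2-month window = T·E[λ|data] = 2·17/15 = 34/15.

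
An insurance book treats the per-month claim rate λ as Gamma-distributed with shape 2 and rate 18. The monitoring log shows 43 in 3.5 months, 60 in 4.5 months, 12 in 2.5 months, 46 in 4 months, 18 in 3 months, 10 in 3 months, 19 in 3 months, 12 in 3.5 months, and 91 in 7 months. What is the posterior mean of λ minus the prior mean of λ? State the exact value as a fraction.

2765/468

Total count: 43 + 60 + 12 + 46 + 18 + 10 + 19 + 12 + 91 = 311.
Total exposure: 3.5 + 4.5 + 2.5 + 4 + 3 + 3 + 3 + 3.5 + 7 = 34 months.
Posterior: α' = 2 + 311 = 313, β' = 18 + 34 = 52.
Posterior mean = 313/52 = 313/52; prior mean = 2/18 = 1/9. Difference = 313/52 − 1/9 = 2765/468.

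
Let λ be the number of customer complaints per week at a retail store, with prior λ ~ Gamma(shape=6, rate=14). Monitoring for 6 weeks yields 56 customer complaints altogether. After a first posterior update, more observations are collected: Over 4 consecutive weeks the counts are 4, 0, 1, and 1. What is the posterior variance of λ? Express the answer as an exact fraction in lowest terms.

17/144

Total count 56 over total exposure 6 weeks.
After the first batch: Gamma(6 + 56, 14 + 6) = Gamma(62, 20).
Total count: 4 + 0 + 1 + 1 = 6.
Total exposure: 4 weeks.
After the second batch: Gamma(62 + 6, 20 + 4) = Gamma(68, 24).
Posterior variance = α'/β'² = 68/576 = 17/144.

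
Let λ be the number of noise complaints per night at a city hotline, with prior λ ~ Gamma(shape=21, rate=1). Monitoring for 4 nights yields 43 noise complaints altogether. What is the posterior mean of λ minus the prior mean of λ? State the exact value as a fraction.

Total count 43 over total exposure 4 nights.
Conjugate update: add total count to the shape and total exposure to the rate, giving Gamma(64, 5).
Posterior mean = 64/5 = 64/5; prior mean = 21/1 = 21. Difference = 64/5 − 21 = -41/5.

-41/5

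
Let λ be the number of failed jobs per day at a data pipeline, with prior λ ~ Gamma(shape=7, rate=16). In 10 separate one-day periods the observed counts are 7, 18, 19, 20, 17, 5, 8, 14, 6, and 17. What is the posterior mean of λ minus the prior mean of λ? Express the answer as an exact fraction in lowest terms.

1013/208

Total count: 7 + 18 + 19 + 20 + 17 + 5 + 8 + 14 + 6 + 17 = 131.
Total exposure: 10 days.
Posterior: α' = 7 + 131 = 138, β' = 16 + 10 = 26.
Posterior mean = 138/26 = 69/13; prior mean = 7/16 = 7/16. Difference = 69/13 − 7/16 = 1013/208.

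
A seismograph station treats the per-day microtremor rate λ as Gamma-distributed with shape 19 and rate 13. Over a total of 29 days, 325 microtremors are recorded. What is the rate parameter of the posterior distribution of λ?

42

Total count 325 over total exposure 29 days.
Conjugate update: add total count to the shape and total exposure to the rate, giving Gamma(344, 42).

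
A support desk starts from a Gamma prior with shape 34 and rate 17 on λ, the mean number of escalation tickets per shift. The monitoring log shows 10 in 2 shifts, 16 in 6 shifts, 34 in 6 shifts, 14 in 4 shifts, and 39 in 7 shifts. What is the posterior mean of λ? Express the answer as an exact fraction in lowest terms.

7/2

Total count: 10 + 16 + 34 + 14 + 39 = 113.
Total exposure: 2 + 6 + 6 + 4 + 7 = 25 shifts.
Conjugate update: add total count to the shape and total exposure to the rate, giving Gamma(147, 42).
Posterior mean = α'/β' = 147/42 = 7/2.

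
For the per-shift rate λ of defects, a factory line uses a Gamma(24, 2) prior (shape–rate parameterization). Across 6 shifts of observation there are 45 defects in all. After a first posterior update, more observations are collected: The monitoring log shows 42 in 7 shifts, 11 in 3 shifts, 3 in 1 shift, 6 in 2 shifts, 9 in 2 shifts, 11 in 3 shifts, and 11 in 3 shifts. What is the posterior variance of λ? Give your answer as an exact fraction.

162/841

Total count 45 over total exposure 6 shifts.
After the first batch: Gamma(24 + 45, 2 + 6) = Gamma(69, 8).
Total count: 42 + 11 + 3 + 6 + 9 + 11 + 11 = 93.
Total exposure: 7 + 3 + 1 + 2 + 2 + 3 + 3 = 21 shifts.
After the second batch: Gamma(69 + 93, 8 + 21) = Gamma(162, 29).
Posterior variance = α'/β'² = 162/841.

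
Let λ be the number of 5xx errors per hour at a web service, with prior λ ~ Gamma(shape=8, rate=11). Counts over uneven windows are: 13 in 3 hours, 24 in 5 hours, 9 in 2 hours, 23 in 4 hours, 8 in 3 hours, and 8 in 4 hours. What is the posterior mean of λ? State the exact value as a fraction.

Total count: 13 + 24 + 9 + 23 + 8 + 8 = 85.
Total exposure: 3 + 5 + 2 + 4 + 3 + 4 = 21 hours.
The Gamma prior is conjugate for the Poisson rate, so λ | data ~ Gamma(8+85, 11+21) = Gamma(93, 32).
Posterior mean = α'/β' = 93/32.

93/32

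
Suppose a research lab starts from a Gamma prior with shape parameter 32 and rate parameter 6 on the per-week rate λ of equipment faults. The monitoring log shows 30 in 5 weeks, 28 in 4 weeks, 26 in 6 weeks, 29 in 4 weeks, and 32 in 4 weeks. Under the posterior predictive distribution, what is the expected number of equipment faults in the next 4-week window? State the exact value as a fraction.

Total count: 30 + 28 + 26 + 29 + 32 = 145.
Total exposure: 5 + 4 + 6 + 4 + 4 = 23 weeks.
Gamma(α, β) with Poisson data over total exposure Σt gives posterior Gamma(α+Σx, β+Σt) = Gamma(177, 29).
Predictive mean over a 4-week window = T·E[λ|data] = 4·177/29 = 708/29.

708/29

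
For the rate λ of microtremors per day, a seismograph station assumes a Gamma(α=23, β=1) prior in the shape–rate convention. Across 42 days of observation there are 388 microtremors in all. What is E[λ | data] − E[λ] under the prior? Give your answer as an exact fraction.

Total count 388 over total exposure 42 days.
Gamma(α, β) with Poisson data over total exposure Σt gives posterior Gamma(α+Σx, β+Σt) = Gamma(411, 43).
Posterior mean = 411/43 = 411/43; prior mean = 23/1 = 23. Difference = 411/43 − 23 = -578/43.

-578/43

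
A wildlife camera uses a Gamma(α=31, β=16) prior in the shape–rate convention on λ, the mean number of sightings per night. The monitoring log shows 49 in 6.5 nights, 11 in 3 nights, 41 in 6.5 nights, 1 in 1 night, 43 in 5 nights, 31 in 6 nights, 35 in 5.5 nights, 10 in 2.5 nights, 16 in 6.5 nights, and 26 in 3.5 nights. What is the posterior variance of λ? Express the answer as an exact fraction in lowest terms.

147/1922

Total count: 49 + 11 + 41 + 1 + 43 + 31 + 35 + 10 + 16 + 26 = 263.
Total exposure: 6.5 + 3 + 6.5 + 1 + 5 + 6 + 5.5 + 2.5 + 6.5 + 3.5 = 46 nights.
The Gamma prior is conjugate for the Poisson rate, so λ | data ~ Gamma(31+263, 16+46) = Gamma(294, 62).
Posterior variance = α'/β'² = 294/3844 = 147/1922.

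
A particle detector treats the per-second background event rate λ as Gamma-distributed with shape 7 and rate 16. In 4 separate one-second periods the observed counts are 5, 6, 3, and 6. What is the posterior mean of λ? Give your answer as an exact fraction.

Total count: 5 + 6 + 3 + 6 = 20.
Total exposure: 4 seconds.
Posterior: α' = 7 + 20 = 27, β' = 16 + 4 = 20.
Posterior mean = α'/β' = 27/20.

27/20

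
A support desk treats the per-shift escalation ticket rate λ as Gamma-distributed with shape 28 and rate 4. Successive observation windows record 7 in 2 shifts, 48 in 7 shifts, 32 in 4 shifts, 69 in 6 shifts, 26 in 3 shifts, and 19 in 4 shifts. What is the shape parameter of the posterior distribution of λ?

Total count: 7 + 48 + 32 + 69 + 26 + 19 = 201.
Total exposure: 2 + 7 + 4 + 6 + 3 + 4 = 26 shifts.
Conjugate update: add total count to the shape and total exposure to the rate, giving Gamma(229, 30).

229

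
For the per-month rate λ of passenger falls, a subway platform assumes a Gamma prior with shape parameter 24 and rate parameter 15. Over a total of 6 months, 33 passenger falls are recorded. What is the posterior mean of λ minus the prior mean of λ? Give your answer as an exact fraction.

39/35

Total count 33 over total exposure 6 months.
Gamma(α, β) with Poisson data over total exposure Σt gives posterior Gamma(α+Σx, β+Σt) = Gamma(57, 21).
Posterior mean = 57/21 = 19/7; prior mean = 24/15 = 8/5. Difference = 19/7 − 8/5 = 39/35.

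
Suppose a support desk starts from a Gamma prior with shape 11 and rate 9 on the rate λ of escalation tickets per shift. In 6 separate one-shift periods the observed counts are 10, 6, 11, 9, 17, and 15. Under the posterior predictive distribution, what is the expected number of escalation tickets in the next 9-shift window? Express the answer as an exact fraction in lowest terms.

237/5

Total count: 10 + 6 + 11 + 9 + 17 + 15 = 68.
Total exposure: 6 shifts.
Gamma(α, β) with Poisson data over total exposure Σt gives posterior Gamma(α+Σx, β+Σt) = Gamma(79, 15).
Predictive mean over a 9-shift window = T·E[λ|data] = 9·79/15 = 237/5.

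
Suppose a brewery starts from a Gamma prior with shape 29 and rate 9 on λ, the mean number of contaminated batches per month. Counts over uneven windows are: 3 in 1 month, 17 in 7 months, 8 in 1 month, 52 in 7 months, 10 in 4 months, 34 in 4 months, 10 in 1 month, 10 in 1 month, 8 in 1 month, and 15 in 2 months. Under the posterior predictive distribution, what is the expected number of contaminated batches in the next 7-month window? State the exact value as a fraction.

Total count: 3 + 17 + 8 + 52 + 10 + 34 + 10 + 10 + 8 + 15 = 167.
Total exposure: 1 + 7 + 1 + 7 + 4 + 4 + 1 + 1 + 1 + 2 = 29 months.
Gamma(α, β) with Poisson data over total exposure Σt gives posterior Gamma(α+Σx, β+Σt) = Gamma(196, 38).
Predictive mean over a 7-month window = T·E[λ|data] = 7·196/38 = 686/19.

686/19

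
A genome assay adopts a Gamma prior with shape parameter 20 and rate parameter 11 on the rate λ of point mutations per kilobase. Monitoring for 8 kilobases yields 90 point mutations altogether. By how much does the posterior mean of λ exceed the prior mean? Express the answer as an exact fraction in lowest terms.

Total count 90 over total exposure 8 kilobases.
By Gamma–Poisson conjugacy, the posterior is Gamma(α + Σx, β + Σt) = Gamma(20 + 90, 11 + 8) = Gamma(110, 19).
Posterior mean = 110/19 = 110/19; prior mean = 20/11 = 20/11. Difference = 110/19 − 20/11 = 830/209.

830/209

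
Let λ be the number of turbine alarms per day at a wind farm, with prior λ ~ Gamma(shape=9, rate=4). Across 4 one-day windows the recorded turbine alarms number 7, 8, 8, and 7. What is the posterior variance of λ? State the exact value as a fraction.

Total count: 7 + 8 + 8 + 7 = 30.
Total exposure: 4 days.
Posterior: α' = 9 + 30 = 39, β' = 4 + 4 = 8.
Posterior variance = α'/β'² = 39/64.

39/64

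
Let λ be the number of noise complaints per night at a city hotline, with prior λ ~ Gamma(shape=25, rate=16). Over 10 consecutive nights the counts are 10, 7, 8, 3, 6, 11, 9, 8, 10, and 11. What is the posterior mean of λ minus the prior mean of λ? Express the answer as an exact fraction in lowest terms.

Total count: 10 + 7 + 8 + 3 + 6 + 11 + 9 + 8 + 10 + 11 = 83.
Total exposure: 10 nights.
The Gamma prior is conjugate for the Poisson rate, so λ | data ~ Gamma(25+83, 16+10) = Gamma(108, 26).
Posterior mean = 108/26 = 54/13; prior mean = 25/16 = 25/16. Difference = 54/13 − 25/16 = 539/208.

539/208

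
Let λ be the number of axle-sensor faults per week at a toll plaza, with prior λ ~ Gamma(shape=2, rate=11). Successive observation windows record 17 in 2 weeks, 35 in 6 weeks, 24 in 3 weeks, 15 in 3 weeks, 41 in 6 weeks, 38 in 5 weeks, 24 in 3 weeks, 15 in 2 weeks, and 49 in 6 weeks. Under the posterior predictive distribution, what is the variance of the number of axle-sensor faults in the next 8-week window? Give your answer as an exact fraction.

114400/2209

Total count: 17 + 35 + 24 + 15 + 41 + 38 + 24 + 15 + 49 = 258.
Total exposure: 2 + 6 + 3 + 3 + 6 + 5 + 3 + 2 + 6 = 36 weeks.
The Gamma prior is conjugate for the Poisson rate, so λ | data ~ Gamma(2+258, 11+36) = Gamma(260, 47).
The posterior predictive for a window of length T is Negative Binomial with variance T·α'·(β'+T)/β'² = 8·260·55/2209 = 114400/2209.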